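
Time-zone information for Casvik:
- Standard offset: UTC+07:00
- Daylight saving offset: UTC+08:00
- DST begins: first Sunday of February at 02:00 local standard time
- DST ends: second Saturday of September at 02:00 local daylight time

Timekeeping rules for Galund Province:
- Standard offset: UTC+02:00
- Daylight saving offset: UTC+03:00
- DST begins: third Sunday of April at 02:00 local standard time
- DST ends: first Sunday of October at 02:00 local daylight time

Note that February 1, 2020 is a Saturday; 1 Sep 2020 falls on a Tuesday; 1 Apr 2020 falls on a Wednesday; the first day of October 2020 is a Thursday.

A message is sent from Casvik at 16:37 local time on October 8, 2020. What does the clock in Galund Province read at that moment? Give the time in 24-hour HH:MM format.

1 February 2020 is a Saturday, so the first Sunday is February 2.
1 September 2020 is a Tuesday, so the first Saturday is September 5 and the second is September 12.
October 8, 2020 does not fall between 2 February and 12 September, so daylight saving is not in effect and Casvik is at UTC+07:00.
16:37 Casvik − 7h = 09:37 UTC.
1 April 2020 is a Wednesday, so the first Sunday is April 5 and the third is April 19.
1 October 2020 is a Thursday, so the first Sunday is October 4.
At the standard offset (UTC+02:00), 09:37 UTC + 2h = 11:37 Galund Province standard time.
Daylight saving runs 19 April – 4 October; the standard-time date in Galund Province, October 8, 2020, is outside that window, so Galund Province is on standard time at UTC+02:00.
09:37 UTC + 2h = 11:37 Galund Province.

11:37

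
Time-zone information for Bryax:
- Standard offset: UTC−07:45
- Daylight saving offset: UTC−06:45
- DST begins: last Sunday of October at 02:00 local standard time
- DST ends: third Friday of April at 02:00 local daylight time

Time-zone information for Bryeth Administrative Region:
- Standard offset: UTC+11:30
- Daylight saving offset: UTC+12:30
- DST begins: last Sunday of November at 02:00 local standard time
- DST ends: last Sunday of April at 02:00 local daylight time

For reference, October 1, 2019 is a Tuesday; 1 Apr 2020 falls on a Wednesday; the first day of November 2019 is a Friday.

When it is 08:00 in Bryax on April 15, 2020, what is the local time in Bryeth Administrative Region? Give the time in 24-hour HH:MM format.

03:15

1 October 2019 is a Tuesday, so Sundays fall on 6, 13, 20, 27; the last is October 27.
1 April 2020 is a Wednesday, so the first Friday is April 3 and the third is April 17.
April 15, 2020 falls between 27 October 2019 and 17 April 2020, so daylight saving is in effect and Bryax is at UTC−06:45.
08:00 Bryax + 6h45m = 14:45 UTC.
1 November 2019 is a Friday, so Sundays fall on 3, 10, 17, 24; the last is November 24.
1 April 2020 is a Wednesday, so Sundays fall on 5, 12, 19, 26; the last is April 26.
At the standard offset (UTC+11:30), 14:45 UTC + 11h30m = 02:15 Bryeth Administrative Region standard time (rolling into the next day, 16 April 2020).
Daylight saving runs 24 November 2019 – 26 April 2020; the standard-time date in Bryeth Administrative Region, April 16, 2020, is inside that window, so Bryeth Administrative Region is at UTC+12:30.
14:45 UTC + 12h30m = 03:15 Bryeth Administrative Region (rolling into the next day, 16 April 2020).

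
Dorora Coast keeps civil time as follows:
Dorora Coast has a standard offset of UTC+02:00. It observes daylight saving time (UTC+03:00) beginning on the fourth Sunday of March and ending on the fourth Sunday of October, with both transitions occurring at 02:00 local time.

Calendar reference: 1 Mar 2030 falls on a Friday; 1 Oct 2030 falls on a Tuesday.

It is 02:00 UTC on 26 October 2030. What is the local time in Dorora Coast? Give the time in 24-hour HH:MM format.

1 March 2030 is a Friday, so the first Sunday is March 3 and the fourth is March 24.
1 October 2030 is a Tuesday, so the first Sunday is October 6 and the fourth is October 27.
At the standard offset (UTC+02:00), 02:00 UTC + 2h = 04:00 Dorora Coast standard time.
The standard-time date in Dorora Coast, 26 October 2030, lies within the daylight-saving period (24 March – 27 October), so Dorora Coast is on daylight time, UTC+03:00.
02:00 UTC + 3h = 05:00 local.

05:00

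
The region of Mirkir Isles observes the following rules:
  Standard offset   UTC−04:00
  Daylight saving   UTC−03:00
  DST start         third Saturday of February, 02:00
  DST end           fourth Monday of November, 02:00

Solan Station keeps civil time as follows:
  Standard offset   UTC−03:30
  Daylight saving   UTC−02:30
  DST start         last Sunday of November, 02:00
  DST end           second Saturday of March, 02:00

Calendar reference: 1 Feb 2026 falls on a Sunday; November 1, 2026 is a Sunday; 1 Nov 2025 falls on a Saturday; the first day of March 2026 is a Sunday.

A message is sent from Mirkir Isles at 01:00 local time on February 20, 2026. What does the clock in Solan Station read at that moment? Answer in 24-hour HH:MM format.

1 February 2026 is a Sunday, so the first Saturday is February 7 and the third is February 21.
1 November 2026 is a Sunday, so the first Monday is November 2 and the fourth is November 23.
February 20, 2026 does not fall between 21 February and 23 November, so daylight saving is not in effect and Mirkir Isles is at UTC−04:00.
01:00 Mirkir Isles + 4h = 05:00 UTC.
1 November 2025 is a Saturday, so Sundays fall on 2, 9, 16, 23, 30; the last is November 30.
1 March 2026 is a Sunday, so the first Saturday is March 7 and the second is March 14.
At the standard offset (UTC−03:30), 05:00 UTC − 3h30m = 01:30 Solan Station standard time.
The standard-time date in Solan Station, February 20, 2026, falls between 30 November 2025 and 14 March 2026, so daylight saving is in effect and Solan Station is at UTC−02:30.
05:00 UTC − 2h30m = 02:30 Solan Station.

02:30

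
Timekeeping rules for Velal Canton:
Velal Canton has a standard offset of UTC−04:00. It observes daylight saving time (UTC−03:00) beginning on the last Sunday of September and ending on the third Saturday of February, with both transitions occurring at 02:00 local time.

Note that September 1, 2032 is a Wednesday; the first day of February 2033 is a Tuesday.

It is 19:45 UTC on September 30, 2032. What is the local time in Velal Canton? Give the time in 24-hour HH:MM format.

16:45

1 September 2032 is a Wednesday, so Sundays fall on 5, 12, 19, 26; the last is September 26.
1 February 2033 is a Tuesday, so the first Saturday is February 5 and the third is February 19.
At the standard offset (UTC−04:00), 19:45 UTC − 4h = 15:45 Velal Canton standard time.
Daylight saving runs 26 September 2032 – 19 February 2033; the standard-time date in Velal Canton, September 30, 2032, is inside that window, so Velal Canton is at UTC−03:00.
19:45 UTC − 3h = 16:45 local.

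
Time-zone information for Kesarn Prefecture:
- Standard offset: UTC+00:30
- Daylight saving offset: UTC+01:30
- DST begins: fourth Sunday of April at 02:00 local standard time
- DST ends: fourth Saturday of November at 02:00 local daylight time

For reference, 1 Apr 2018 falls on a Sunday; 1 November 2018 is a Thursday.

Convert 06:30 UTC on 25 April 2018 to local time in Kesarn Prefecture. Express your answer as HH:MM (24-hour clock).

08:00

1 April 2018 is a Sunday, so the first Sunday is April 1 and the fourth is April 22.
1 November 2018 is a Thursday, so the first Saturday is November 3 and the fourth is November 24.
At the standard offset (UTC+00:30), 06:30 UTC + 0h30m = 07:00 Kesarn Prefecture standard time.
The standard-time date in Kesarn Prefecture, 25 April 2018, falls between 22 April and 24 November, so daylight saving is in effect and Kesarn Prefecture is at UTC+01:30.
06:30 UTC + 1h30m = 08:00 local.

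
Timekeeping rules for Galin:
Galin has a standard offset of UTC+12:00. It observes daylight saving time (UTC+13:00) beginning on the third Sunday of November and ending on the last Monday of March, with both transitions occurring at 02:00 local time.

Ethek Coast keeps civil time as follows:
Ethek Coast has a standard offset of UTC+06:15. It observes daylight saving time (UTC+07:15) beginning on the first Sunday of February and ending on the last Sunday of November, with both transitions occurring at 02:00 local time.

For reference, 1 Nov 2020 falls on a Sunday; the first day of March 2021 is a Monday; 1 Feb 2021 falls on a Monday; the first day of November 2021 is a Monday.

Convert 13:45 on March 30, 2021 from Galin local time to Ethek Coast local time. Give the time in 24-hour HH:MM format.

1 November 2020 is a Sunday, so the first Sunday is November 1 and the third is November 15.
1 March 2021 is a Monday, so Mondays fall on 1, 8, 15, 22, 29; the last is March 29.
March 30, 2021 is outside the daylight-saving period (15 November 2020 – 29 March 2021), so Galin is on standard time, UTC+12:00.
13:45 Galin − 12h = 01:45 UTC.
1 February 2021 is a Monday, so the first Sunday is February 7.
1 November 2021 is a Monday, so Sundays fall on 7, 14, 21, 28; the last is November 28.
At the standard offset (UTC+06:15), 01:45 UTC + 6h15m = 08:00 Ethek Coast standard time.
The standard-time date in Ethek Coast, March 30, 2021, lies within the daylight-saving period (7 February – 28 November), so Ethek Coast is on daylight time, UTC+07:15.
01:45 UTC + 7h15m = 09:00 Ethek Coast.

09:00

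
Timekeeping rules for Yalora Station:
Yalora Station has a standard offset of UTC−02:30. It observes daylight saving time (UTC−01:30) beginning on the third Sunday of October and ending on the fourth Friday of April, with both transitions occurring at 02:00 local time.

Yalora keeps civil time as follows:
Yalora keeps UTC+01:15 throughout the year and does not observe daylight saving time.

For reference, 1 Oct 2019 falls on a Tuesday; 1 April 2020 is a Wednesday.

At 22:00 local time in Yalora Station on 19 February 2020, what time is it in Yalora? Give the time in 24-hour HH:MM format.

00:45

1 October 2019 is a Tuesday, so the first Sunday is October 6 and the third is October 20.
1 April 2020 is a Wednesday, so the first Friday is April 3 and the fourth is April 24.
19 February 2020 lies within the daylight-saving period (20 October 2019 – 24 April 2020), so Yalora Station is on daylight time, UTC−01:30.
22:00 Yalora Station + 1h30m = 23:30 UTC.
Yalora has no daylight saving, so its offset is UTC+01:15 year-round.
23:30 UTC + 1h15m = 00:45 Yalora (rolling into the next day, 20 February 2020).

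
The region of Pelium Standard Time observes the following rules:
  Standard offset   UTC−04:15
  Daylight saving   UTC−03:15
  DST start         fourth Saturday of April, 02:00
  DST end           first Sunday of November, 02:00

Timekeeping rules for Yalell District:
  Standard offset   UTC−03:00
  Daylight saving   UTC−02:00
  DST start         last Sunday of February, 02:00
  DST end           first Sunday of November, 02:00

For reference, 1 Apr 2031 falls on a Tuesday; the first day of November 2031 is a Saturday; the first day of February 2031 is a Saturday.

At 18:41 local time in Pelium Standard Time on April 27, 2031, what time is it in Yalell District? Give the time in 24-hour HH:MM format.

1 April 2031 is a Tuesday, so the first Saturday is April 5 and the fourth is April 26.
1 November 2031 is a Saturday, so the first Sunday is November 2.
April 27, 2031 falls between 26 April and 2 November, so daylight saving is in effect and Pelium Standard Time is at UTC−03:15.
18:41 Pelium Standard Time + 3h15m = 21:56 UTC.
1 February 2031 is a Saturday, so Sundays fall on 2, 9, 16, 23; the last is February 23.
1 November 2031 is a Saturday, so the first Sunday is November 2.
At the standard offset (UTC−03:00), 21:56 UTC − 3h = 18:56 Yalell District standard time.
The standard-time date in Yalell District, April 27, 2031, falls between 23 February and 2 November, so daylight saving is in effect and Yalell District is at UTC−02:00.
21:56 UTC − 2h = 19:56 Yalell District.

19:56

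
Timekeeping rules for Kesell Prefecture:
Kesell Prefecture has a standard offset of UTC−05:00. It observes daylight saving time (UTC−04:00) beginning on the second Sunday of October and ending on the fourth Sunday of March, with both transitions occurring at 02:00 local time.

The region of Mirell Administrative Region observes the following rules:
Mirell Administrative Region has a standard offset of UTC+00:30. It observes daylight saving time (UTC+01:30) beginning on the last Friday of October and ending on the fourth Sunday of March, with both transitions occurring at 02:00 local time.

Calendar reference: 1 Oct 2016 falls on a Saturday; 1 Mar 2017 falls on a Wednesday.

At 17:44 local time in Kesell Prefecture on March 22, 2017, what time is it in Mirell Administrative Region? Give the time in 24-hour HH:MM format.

23:14

1 October 2016 is a Saturday, so the first Sunday is October 2 and the second is October 9.
1 March 2017 is a Wednesday, so the first Sunday is March 5 and the fourth is March 26.
March 22, 2017 lies within the daylight-saving period (9 October 2016 – 26 March 2017), so Kesell Prefecture is on daylight time, UTC−04:00.
17:44 Kesell Prefecture + 4h = 21:44 UTC.
1 October 2016 is a Saturday, so Fridays fall on 7, 14, 21, 28; the last is October 28.
1 March 2017 is a Wednesday, so the first Sunday is March 5 and the fourth is March 26.
At the standard offset (UTC+00:30), 21:44 UTC + 0h30m = 22:14 Mirell Administrative Region standard time.
The standard-time date in Mirell Administrative Region, March 22, 2017, lies within the daylight-saving period (28 October 2016 – 26 March 2017), so Mirell Administrative Region is on daylight time, UTC+01:30.
21:44 UTC + 1h30m = 23:14 Mirell Administrative Region.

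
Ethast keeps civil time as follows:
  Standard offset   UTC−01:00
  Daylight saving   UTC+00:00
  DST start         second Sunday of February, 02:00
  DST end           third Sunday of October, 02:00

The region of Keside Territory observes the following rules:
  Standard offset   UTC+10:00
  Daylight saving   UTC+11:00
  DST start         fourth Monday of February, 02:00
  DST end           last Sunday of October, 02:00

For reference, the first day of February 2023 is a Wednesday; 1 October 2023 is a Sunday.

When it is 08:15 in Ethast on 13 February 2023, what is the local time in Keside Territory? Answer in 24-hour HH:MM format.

1 February 2023 is a Wednesday, so the first Sunday is February 5 and the second is February 12.
1 October 2023 is a Sunday, so the first Sunday is October 1 and the third is October 15.
13 February 2023 lies within the daylight-saving period (12 February – 15 October), so Ethast is on daylight time, UTC+00:00.
08:15 Ethast − 0h = 08:15 UTC.
1 February 2023 is a Wednesday, so the first Monday is February 6 and the fourth is February 27.
1 October 2023 is a Sunday, so Sundays fall on 1, 8, 15, 22, 29; the last is October 29.
At the standard offset (UTC+10:00), 08:15 UTC + 10h = 18:15 Keside Territory standard time.
The standard-time date in Keside Territory, 13 February 2023, is outside the daylight-saving period (27 February – 29 October), so Keside Territory is on standard time, UTC+10:00.
08:15 UTC + 10h = 18:15 Keside Territory.

18:15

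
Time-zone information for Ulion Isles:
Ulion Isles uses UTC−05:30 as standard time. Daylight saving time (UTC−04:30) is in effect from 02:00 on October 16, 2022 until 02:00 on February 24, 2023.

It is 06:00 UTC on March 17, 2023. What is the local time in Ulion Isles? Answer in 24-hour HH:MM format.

At the standard offset (UTC−05:30), 06:00 UTC − 5h30m = 00:30 Ulion Isles standard time.
The standard-time date in Ulion Isles, March 17, 2023, does not fall between 16 October 2022 and 24 February 2023, so daylight saving is not in effect and Ulion Isles is at UTC−05:30.
06:00 UTC − 5h30m = 00:30 local.

00:30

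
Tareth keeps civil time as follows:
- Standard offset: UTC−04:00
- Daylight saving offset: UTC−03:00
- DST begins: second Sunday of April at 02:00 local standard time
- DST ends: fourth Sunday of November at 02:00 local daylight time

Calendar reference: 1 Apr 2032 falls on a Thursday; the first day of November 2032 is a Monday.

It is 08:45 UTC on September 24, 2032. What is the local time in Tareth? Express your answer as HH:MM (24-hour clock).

05:45

1 April 2032 is a Thursday, so the first Sunday is April 4 and the second is April 11.
1 November 2032 is a Monday, so the first Sunday is November 7 and the fourth is November 28.
At the standard offset (UTC−04:00), 08:45 UTC − 4h = 04:45 Tareth standard time.
Daylight saving runs 11 April – 28 November; the standard-time date in Tareth, September 24, 2032, is inside that window, so Tareth is at UTC−03:00.
08:45 UTC − 3h = 05:45 local.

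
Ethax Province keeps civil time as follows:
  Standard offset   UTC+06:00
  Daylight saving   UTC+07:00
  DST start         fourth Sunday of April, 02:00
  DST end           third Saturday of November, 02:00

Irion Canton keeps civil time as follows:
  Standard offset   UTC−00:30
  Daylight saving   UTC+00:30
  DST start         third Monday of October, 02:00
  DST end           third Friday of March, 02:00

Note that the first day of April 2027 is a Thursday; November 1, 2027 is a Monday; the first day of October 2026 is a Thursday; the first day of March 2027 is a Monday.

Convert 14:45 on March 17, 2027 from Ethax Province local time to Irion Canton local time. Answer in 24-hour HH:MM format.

09:15

1 April 2027 is a Thursday, so the first Sunday is April 4 and the fourth is April 25.
1 November 2027 is a Monday, so the first Saturday is November 6 and the third is November 20.
Daylight saving runs 25 April – 20 November; March 17, 2027 is outside that window, so Ethax Province is on standard time at UTC+06:00.
14:45 Ethax Province − 6h = 08:45 UTC.
1 October 2026 is a Thursday, so the first Monday is October 5 and the third is October 19.
1 March 2027 is a Monday, so the first Friday is March 5 and the third is March 19.
At the standard offset (UTC−00:30), 08:45 UTC − 0h30m = 08:15 Irion Canton standard time.
Daylight saving runs 19 October 2026 – 19 March 2027; the standard-time date in Irion Canton, March 17, 2027, is inside that window, so Irion Canton is at UTC+00:30.
08:45 UTC + 0h30m = 09:15 Irion Canton.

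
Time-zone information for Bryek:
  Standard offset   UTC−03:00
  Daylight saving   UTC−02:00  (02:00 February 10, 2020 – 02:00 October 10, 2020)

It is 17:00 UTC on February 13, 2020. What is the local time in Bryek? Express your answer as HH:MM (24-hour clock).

15:00

At the standard offset (UTC−03:00), 17:00 UTC − 3h = 14:00 Bryek standard time.
Daylight saving runs 10 February – 10 October; the standard-time date in Bryek, February 13, 2020, is inside that window, so Bryek is at UTC−02:00.
17:00 UTC − 2h = 15:00 local.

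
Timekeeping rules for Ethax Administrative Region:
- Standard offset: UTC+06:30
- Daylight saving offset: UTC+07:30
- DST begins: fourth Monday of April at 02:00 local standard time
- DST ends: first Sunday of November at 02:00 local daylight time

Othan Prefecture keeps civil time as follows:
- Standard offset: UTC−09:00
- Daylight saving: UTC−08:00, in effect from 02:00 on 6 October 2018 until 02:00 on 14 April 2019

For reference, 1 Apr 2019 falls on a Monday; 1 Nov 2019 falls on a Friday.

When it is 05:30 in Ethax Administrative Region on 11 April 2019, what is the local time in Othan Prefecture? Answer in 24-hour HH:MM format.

15:00

1 April 2019 is a Monday, so the first Monday is April 1 and the fourth is April 22.
1 November 2019 is a Friday, so the first Sunday is November 3.
Daylight saving runs 22 April – 3 November; 11 April 2019 is outside that window, so Ethax Administrative Region is on standard time at UTC+06:30.
05:30 Ethax Administrative Region − 6h30m = 23:00 UTC (rolling into the previous day, 10 April 2019).
At the standard offset (UTC−09:00), 23:00 UTC − 9h = 14:00 Othan Prefecture standard time.
The standard-time date in Othan Prefecture, 10 April 2019, lies within the daylight-saving period (6 October 2018 – 14 April 2019), so Othan Prefecture is on daylight time, UTC−08:00.
23:00 UTC − 8h = 15:00 Othan Prefecture.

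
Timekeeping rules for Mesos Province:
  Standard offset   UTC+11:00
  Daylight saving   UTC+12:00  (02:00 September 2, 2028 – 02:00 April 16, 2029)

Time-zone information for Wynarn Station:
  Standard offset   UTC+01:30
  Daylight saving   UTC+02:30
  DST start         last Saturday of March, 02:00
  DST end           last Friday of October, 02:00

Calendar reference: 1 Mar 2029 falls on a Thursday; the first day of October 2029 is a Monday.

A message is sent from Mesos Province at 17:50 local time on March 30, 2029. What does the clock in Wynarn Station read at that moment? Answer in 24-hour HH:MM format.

March 30, 2029 lies within the daylight-saving period (2 September 2028 – 16 April 2029), so Mesos Province is on daylight time, UTC+12:00.
17:50 Mesos Province − 12h = 05:50 UTC.
1 March 2029 is a Thursday, so Saturdays fall on 3, 10, 17, 24, 31; the last is March 31.
1 October 2029 is a Monday, so Fridays fall on 5, 12, 19, 26; the last is October 26.
At the standard offset (UTC+01:30), 05:50 UTC + 1h30m = 07:20 Wynarn Station standard time.
The standard-time date in Wynarn Station, March 30, 2029, is outside the daylight-saving period (31 March – 26 October), so Wynarn Station is on standard time, UTC+01:30.
05:50 UTC + 1h30m = 07:20 Wynarn Station.

07:20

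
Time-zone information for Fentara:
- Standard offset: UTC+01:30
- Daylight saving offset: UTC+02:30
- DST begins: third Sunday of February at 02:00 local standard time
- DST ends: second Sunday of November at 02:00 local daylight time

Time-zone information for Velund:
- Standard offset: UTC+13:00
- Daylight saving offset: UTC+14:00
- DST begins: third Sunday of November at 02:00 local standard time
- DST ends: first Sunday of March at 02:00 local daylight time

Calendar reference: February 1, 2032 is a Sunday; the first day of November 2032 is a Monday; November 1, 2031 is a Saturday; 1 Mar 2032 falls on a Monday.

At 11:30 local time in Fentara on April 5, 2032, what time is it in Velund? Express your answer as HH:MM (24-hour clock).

1 February 2032 is a Sunday, so the first Sunday is February 1 and the third is February 15.
1 November 2032 is a Monday, so the first Sunday is November 7 and the second is November 14.
April 5, 2032 falls between 15 February and 14 November, so daylight saving is in effect and Fentara is at UTC+02:30.
11:30 Fentara − 2h30m = 09:00 UTC.
1 November 2031 is a Saturday, so the first Sunday is November 2 and the third is November 16.
1 March 2032 is a Monday, so the first Sunday is March 7.
At the standard offset (UTC+13:00), 09:00 UTC + 13h = 22:00 Velund standard time.
Daylight saving runs 16 November 2031 – 7 March 2032; the standard-time date in Velund, April 5, 2032, is outside that window, so Velund is on standard time at UTC+13:00.
09:00 UTC + 13h = 22:00 Velund.

22:00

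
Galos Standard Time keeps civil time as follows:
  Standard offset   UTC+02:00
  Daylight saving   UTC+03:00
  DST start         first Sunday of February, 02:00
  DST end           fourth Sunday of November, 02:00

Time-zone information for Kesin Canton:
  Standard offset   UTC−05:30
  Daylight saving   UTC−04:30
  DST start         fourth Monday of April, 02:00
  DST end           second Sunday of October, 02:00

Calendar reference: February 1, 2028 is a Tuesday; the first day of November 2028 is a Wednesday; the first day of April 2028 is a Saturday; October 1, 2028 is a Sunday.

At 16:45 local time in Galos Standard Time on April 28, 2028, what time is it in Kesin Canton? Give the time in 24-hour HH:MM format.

1 February 2028 is a Tuesday, so the first Sunday is February 6.
1 November 2028 is a Wednesday, so the first Sunday is November 5 and the fourth is November 26.
April 28, 2028 falls between 6 February and 26 November, so daylight saving is in effect and Galos Standard Time is at UTC+03:00.
16:45 Galos Standard Time − 3h = 13:45 UTC.
1 April 2028 is a Saturday, so the first Monday is April 3 and the fourth is April 24.
1 October 2028 is a Sunday, so the first Sunday is October 1 and the second is October 8.
At the standard offset (UTC−05:30), 13:45 UTC − 5h30m = 08:15 Kesin Canton standard time.
The standard-time date in Kesin Canton, April 28, 2028, falls between 24 April and 8 October, so daylight saving is in effect and Kesin Canton is at UTC−04:30.
13:45 UTC − 4h30m = 09:15 Kesin Canton.

09:15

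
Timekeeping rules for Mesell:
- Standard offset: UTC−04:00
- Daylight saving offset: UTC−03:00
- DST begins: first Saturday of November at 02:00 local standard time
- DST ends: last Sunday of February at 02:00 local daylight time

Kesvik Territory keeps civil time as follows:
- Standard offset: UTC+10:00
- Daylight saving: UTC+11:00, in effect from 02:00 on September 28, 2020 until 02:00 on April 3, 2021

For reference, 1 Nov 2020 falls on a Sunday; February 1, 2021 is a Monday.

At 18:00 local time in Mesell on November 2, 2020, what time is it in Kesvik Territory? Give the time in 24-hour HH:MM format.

1 November 2020 is a Sunday, so the first Saturday is November 7.
1 February 2021 is a Monday, so Sundays fall on 7, 14, 21, 28; the last is February 28.
November 2, 2020 does not fall between 7 November 2020 and 28 February 2021, so daylight saving is not in effect and Mesell is at UTC−04:00.
18:00 Mesell + 4h = 22:00 UTC.
At the standard offset (UTC+10:00), 22:00 UTC + 10h = 08:00 Kesvik Territory standard time (rolling into the next day, 3 November 2020).
The standard-time date in Kesvik Territory, November 3, 2020, lies within the daylight-saving period (28 September 2020 – 3 April 2021), so Kesvik Territory is on daylight time, UTC+11:00.
22:00 UTC + 11h = 09:00 Kesvik Territory (rolling into the next day, 3 November 2020).

09:00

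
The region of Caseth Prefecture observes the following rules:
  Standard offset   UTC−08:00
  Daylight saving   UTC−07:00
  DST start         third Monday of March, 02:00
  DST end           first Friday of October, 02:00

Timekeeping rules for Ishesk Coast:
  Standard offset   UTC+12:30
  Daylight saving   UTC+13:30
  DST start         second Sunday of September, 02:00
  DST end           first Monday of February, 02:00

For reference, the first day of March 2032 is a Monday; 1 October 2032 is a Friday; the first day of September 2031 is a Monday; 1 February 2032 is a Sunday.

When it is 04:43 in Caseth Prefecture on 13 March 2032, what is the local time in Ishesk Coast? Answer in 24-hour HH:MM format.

1 March 2032 is a Monday, so the first Monday is March 1 and the third is March 15.
1 October 2032 is a Friday, so the first Friday is October 1.
13 March 2032 is outside the daylight-saving period (15 March – 1 October), so Caseth Prefecture is on standard time, UTC−08:00.
04:43 Caseth Prefecture + 8h = 12:43 UTC.
1 September 2031 is a Monday, so the first Sunday is September 7 and the second is September 14.
1 February 2032 is a Sunday, so the first Monday is February 2.
At the standard offset (UTC+12:30), 12:43 UTC + 12h30m = 01:13 Ishesk Coast standard time (rolling into the next day, 14 March 2032).
Daylight saving runs 14 September 2031 – 2 February 2032; the standard-time date in Ishesk Coast, 14 March 2032, is outside that window, so Ishesk Coast is on standard time at UTC+12:30.
12:43 UTC + 12h30m = 01:13 Ishesk Coast (rolling into the next day, 14 March 2032).

01:13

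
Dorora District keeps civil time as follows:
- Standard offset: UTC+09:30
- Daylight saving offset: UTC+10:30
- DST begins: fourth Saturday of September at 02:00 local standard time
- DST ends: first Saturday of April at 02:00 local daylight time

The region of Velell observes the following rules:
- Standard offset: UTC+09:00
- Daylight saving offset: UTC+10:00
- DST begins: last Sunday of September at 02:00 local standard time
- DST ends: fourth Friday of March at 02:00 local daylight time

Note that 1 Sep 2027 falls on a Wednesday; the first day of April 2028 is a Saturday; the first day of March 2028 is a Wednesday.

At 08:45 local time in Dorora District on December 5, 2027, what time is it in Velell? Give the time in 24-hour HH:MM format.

08:15

1 September 2027 is a Wednesday, so the first Saturday is September 4 and the fourth is September 25.
1 April 2028 is a Saturday, so the first Saturday is April 1.
Daylight saving runs 25 September 2027 – 1 April 2028; December 5, 2027 is inside that window, so Dorora District is at UTC+10:30.
08:45 Dorora District − 10h30m = 22:15 UTC (rolling into the previous day, 4 December 2027).
1 September 2027 is a Wednesday, so Sundays fall on 5, 12, 19, 26; the last is September 26.
1 March 2028 is a Wednesday, so the first Friday is March 3 and the fourth is March 24.
At the standard offset (UTC+09:00), 22:15 UTC + 9h = 07:15 Velell standard time (rolling into the next day, 5 December 2027).
The standard-time date in Velell, December 5, 2027, lies within the daylight-saving period (26 September 2027 – 24 March 2028), so Velell is on daylight time, UTC+10:00.
22:15 UTC + 10h = 08:15 Velell (rolling into the next day, 5 December 2027).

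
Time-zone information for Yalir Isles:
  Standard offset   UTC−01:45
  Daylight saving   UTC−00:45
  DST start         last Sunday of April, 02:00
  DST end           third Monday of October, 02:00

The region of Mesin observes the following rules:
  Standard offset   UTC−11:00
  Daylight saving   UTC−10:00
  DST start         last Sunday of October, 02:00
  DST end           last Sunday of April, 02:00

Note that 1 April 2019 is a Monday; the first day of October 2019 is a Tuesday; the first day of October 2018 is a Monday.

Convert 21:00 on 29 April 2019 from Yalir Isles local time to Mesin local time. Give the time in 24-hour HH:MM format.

1 April 2019 is a Monday, so Sundays fall on 7, 14, 21, 28; the last is April 28.
1 October 2019 is a Tuesday, so the first Monday is October 7 and the third is October 21.
29 April 2019 lies within the daylight-saving period (28 April – 21 October), so Yalir Isles is on daylight time, UTC−00:45.
21:00 Yalir Isles + 0h45m = 21:45 UTC.
1 October 2018 is a Monday, so Sundays fall on 7, 14, 21, 28; the last is October 28.
1 April 2019 is a Monday, so Sundays fall on 7, 14, 21, 28; the last is April 28.
At the standard offset (UTC−11:00), 21:45 UTC − 11h = 10:45 Mesin standard time.
The standard-time date in Mesin, 29 April 2019, is outside the daylight-saving period (28 October 2018 – 28 April 2019), so Mesin is on standard time, UTC−11:00.
21:45 UTC − 11h = 10:45 Mesin.

10:45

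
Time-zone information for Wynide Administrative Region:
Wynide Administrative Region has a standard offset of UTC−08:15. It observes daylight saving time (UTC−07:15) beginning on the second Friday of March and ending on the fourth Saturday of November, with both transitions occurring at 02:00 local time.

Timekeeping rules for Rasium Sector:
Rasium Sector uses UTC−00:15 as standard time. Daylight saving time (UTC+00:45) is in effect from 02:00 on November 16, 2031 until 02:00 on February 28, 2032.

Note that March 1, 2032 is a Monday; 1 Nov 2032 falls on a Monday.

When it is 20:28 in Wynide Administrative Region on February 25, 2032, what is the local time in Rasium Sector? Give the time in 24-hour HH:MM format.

1 March 2032 is a Monday, so the first Friday is March 5 and the second is March 12.
1 November 2032 is a Monday, so the first Saturday is November 6 and the fourth is November 27.
February 25, 2032 does not fall between 12 March and 27 November, so daylight saving is not in effect and Wynide Administrative Region is at UTC−08:15.
20:28 Wynide Administrative Region + 8h15m = 04:43 UTC (rolling into the next day, 26 February 2032).
At the standard offset (UTC−00:15), 04:43 UTC − 0h15m = 04:28 Rasium Sector standard time.
The standard-time date in Rasium Sector, February 26, 2032, lies within the daylight-saving period (16 November 2031 – 28 February 2032), so Rasium Sector is on daylight time, UTC+00:45.
04:43 UTC + 0h45m = 05:28 Rasium Sector.

05:28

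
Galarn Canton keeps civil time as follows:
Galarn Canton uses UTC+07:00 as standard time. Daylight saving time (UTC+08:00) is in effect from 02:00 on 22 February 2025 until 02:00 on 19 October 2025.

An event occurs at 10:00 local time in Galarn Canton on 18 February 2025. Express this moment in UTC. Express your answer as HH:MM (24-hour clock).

03:00

18 February 2025 does not fall between 22 February and 19 October, so daylight saving is not in effect and Galarn Canton is at UTC+07:00.
10:00 local − 7h = 03:00 UTC.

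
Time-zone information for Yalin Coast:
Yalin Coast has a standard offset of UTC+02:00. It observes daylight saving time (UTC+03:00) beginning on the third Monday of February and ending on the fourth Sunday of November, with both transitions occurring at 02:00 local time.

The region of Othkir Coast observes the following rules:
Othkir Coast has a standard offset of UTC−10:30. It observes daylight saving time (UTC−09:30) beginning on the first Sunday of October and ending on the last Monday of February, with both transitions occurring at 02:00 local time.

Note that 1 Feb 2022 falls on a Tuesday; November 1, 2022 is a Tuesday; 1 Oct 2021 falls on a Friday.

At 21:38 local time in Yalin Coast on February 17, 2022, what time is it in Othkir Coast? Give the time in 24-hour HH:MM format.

1 February 2022 is a Tuesday, so the first Monday is February 7 and the third is February 21.
1 November 2022 is a Tuesday, so the first Sunday is November 6 and the fourth is November 27.
Daylight saving runs 21 February – 27 November; February 17, 2022 is outside that window, so Yalin Coast is on standard time at UTC+02:00.
21:38 Yalin Coast − 2h = 19:38 UTC.
1 October 2021 is a Friday, so the first Sunday is October 3.
1 February 2022 is a Tuesday, so Mondays fall on 7, 14, 21, 28; the last is February 28.
At the standard offset (UTC−10:30), 19:38 UTC − 10h30m = 09:08 Othkir Coast standard time.
Daylight saving runs 3 October 2021 – 28 February 2022; the standard-time date in Othkir Coast, February 17, 2022, is inside that window, so Othkir Coast is at UTC−09:30.
19:38 UTC − 9h30m = 10:08 Othkir Coast.

10:08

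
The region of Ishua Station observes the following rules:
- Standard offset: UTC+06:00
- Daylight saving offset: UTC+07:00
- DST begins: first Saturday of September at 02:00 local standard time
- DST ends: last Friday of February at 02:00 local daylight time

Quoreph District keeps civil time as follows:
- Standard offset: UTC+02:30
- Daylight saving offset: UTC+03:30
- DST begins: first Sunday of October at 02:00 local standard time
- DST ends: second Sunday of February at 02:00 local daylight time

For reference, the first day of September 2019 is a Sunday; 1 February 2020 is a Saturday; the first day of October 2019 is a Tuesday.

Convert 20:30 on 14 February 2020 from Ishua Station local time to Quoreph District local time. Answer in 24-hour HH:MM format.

16:00

1 September 2019 is a Sunday, so the first Saturday is September 7.
1 February 2020 is a Saturday, so Fridays fall on 7, 14, 21, 28; the last is February 28.
14 February 2020 falls between 7 September 2019 and 28 February 2020, so daylight saving is in effect and Ishua Station is at UTC+07:00.
20:30 Ishua Station − 7h = 13:30 UTC.
1 October 2019 is a Tuesday, so the first Sunday is October 6.
1 February 2020 is a Saturday, so the first Sunday is February 2 and the second is February 9.
At the standard offset (UTC+02:30), 13:30 UTC + 2h30m = 16:00 Quoreph District standard time.
The standard-time date in Quoreph District, 14 February 2020, does not fall between 6 October 2019 and 9 February 2020, so daylight saving is not in effect and Quoreph District is at UTC+02:30.
13:30 UTC + 2h30m = 16:00 Quoreph District.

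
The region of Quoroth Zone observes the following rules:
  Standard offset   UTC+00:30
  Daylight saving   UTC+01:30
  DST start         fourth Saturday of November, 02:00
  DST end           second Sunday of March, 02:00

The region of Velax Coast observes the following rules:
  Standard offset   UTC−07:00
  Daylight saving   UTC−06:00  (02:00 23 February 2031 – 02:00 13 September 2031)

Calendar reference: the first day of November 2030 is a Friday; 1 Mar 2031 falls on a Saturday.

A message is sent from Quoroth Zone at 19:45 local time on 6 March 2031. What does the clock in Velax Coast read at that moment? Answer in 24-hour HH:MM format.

12:15

1 November 2030 is a Friday, so the first Saturday is November 2 and the fourth is November 23.
1 March 2031 is a Saturday, so the first Sunday is March 2 and the second is March 9.
6 March 2031 falls between 23 November 2030 and 9 March 2031, so daylight saving is in effect and Quoroth Zone is at UTC+01:30.
19:45 Quoroth Zone − 1h30m = 18:15 UTC.
At the standard offset (UTC−07:00), 18:15 UTC − 7h = 11:15 Velax Coast standard time.
The standard-time date in Velax Coast, 6 March 2031, falls between 23 February and 13 September, so daylight saving is in effect and Velax Coast is at UTC−06:00.
18:15 UTC − 6h = 12:15 Velax Coast.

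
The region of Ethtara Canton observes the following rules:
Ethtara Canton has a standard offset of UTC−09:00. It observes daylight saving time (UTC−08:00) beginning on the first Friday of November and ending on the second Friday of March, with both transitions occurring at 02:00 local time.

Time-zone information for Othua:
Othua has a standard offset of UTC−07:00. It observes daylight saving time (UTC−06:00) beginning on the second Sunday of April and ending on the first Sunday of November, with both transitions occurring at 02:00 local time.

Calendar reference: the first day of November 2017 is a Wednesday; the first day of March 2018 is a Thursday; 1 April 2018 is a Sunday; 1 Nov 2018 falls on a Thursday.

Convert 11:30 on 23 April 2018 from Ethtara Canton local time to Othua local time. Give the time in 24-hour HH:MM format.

14:30

1 November 2017 is a Wednesday, so the first Friday is November 3.
1 March 2018 is a Thursday, so the first Friday is March 2 and the second is March 9.
23 April 2018 does not fall between 3 November 2017 and 9 March 2018, so daylight saving is not in effect and Ethtara Canton is at UTC−09:00.
11:30 Ethtara Canton + 9h = 20:30 UTC.
1 April 2018 is a Sunday, so the first Sunday is April 1 and the second is April 8.
1 November 2018 is a Thursday, so the first Sunday is November 4.
At the standard offset (UTC−07:00), 20:30 UTC − 7h = 13:30 Othua standard time.
Daylight saving runs 8 April – 4 November; the standard-time date in Othua, 23 April 2018, is inside that window, so Othua is at UTC−06:00.
20:30 UTC − 6h = 14:30 Othua.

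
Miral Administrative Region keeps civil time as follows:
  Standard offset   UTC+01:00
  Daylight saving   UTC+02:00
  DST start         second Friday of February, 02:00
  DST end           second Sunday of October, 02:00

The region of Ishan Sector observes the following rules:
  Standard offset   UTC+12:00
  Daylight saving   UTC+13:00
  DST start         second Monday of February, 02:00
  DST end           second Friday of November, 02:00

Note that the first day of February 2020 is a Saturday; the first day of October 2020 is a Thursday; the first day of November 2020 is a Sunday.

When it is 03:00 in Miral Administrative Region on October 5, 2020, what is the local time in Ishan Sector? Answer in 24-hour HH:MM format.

14:00

1 February 2020 is a Saturday, so the first Friday is February 7 and the second is February 14.
1 October 2020 is a Thursday, so the first Sunday is October 4 and the second is October 11.
Daylight saving runs 14 February – 11 October; October 5, 2020 is inside that window, so Miral Administrative Region is at UTC+02:00.
03:00 Miral Administrative Region − 2h = 01:00 UTC.
1 February 2020 is a Saturday, so the first Monday is February 3 and the second is February 10.
1 November 2020 is a Sunday, so the first Friday is November 6 and the second is November 13.
At the standard offset (UTC+12:00), 01:00 UTC + 12h = 13:00 Ishan Sector standard time.
The standard-time date in Ishan Sector, October 5, 2020, falls between 10 February and 13 November, so daylight saving is in effect and Ishan Sector is at UTC+13:00.
01:00 UTC + 13h = 14:00 Ishan Sector.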